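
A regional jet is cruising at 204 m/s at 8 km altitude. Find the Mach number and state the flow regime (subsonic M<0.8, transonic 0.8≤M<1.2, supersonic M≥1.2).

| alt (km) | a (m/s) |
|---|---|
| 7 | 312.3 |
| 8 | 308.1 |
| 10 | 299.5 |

M = 0.662 (subsonic)

At 8 km, from the table: a = 308.1 m/s.
M = v/a = 204 / 308.1 = 0.662
M = 0.662 → subsonic.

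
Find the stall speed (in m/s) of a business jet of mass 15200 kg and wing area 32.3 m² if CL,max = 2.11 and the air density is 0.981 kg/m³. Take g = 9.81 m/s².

Stall occurs when L = W at CL,max. W = mg = 15200 × 9.81 = 1.491×10^5 N.
V_stall = √(2W/(ρ·S·CL,max)) = √(2 × 1.491×10^5 / (0.981 × 32.3 × 2.11))
V_stall = √4461 = 66.8 m/s

V_stall = 66.8 m/s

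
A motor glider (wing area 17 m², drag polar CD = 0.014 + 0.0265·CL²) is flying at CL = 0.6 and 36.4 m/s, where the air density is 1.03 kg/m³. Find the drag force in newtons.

CD = 0.014 + 0.0265 × 0.6² = 0.02354
D = ½ρv²S·CD = ½ × 1.03 × 36.4² × 17 × 0.02354 = 273 N

D = 273 N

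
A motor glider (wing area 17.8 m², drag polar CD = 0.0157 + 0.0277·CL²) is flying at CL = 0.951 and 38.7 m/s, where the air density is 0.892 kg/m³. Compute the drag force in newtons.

CD = 0.0157 + 0.0277 × 0.951² = 0.04075
D = ½ρv²S·CD = ½ × 0.892 × 38.7² × 17.8 × 0.04075 = 485 N

D = 485 N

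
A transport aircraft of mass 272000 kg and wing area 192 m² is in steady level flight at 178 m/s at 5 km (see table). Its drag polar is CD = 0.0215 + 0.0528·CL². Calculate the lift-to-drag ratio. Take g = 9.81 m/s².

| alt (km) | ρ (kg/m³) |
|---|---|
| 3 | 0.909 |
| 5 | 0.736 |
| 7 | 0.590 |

L/D = 12.3

At 5 km, from the table: ρ = 0.736 kg/m³.
Level flight ⇒ L = W = m·g = 272000 × 9.81 = 2.6683×10^6 N.
Dynamic pressure q = 0.5 × 0.736 × 178² = 11660 Pa.
CL = 2W/(ρv²S) = 2×2.6683×10^6/(0.736×178²×192) = 1.192.
CD = 0.0215 + 0.0528 × 1.192² = 0.09651.
L/D = CL/CD = 1.192 / 0.09651 = 12.3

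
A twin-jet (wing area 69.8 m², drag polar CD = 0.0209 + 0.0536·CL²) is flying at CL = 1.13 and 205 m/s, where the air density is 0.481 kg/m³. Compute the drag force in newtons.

D = 63000 N

CD = 0.0209 + 0.0536 × 1.13² = 0.08934
D = ½ρv²S·CD = ½ × 0.481 × 205² × 69.8 × 0.08934 = 63000 N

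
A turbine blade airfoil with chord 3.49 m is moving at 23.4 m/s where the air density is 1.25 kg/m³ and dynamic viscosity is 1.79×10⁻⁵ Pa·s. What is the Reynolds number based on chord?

Re = 5.7×10^6

Re = ρ·v·c/μ = 1.25 × 23.4 × 3.49 / (1.79×10⁻⁵) = 5.7×10^6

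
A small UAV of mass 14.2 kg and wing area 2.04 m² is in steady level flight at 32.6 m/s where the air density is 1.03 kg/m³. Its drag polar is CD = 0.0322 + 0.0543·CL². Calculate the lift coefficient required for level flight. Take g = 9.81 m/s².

CL = 0.125

In steady level flight, lift balances weight: W = mg = 14.2 × 9.81 = 139.3 N.
Dynamic pressure q = 0.5 × 1.03 × 32.6² = 547.3 Pa.
CL = 2W/(ρv²S) = 2×139.3/(1.03×32.6²×2.04) = 0.1248.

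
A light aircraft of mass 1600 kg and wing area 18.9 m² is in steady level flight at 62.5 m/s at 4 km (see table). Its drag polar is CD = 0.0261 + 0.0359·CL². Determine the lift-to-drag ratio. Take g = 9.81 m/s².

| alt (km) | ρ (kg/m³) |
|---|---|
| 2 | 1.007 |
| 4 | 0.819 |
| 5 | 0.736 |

At 4 km, from the table: ρ = 0.819 kg/m³.
In steady level flight, lift balances weight: W = mg = 1600 × 9.81 = 15696 N.
q = ½ρv² = ½ × 0.819 × 62.5² = 1600 Pa.
Required CL = L/(qS) = 15696/(1600·18.9) = 0.5192.
CD = 0.0261 + 0.0359 × 0.5192² = 0.03578.
L/D = CL/CD = 0.5192 / 0.03578 = 14.5

L/D = 14.5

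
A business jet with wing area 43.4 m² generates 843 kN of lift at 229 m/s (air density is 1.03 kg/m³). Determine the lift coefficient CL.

CL = 0.719

From L = ½ρv²S·CL, rearranging gives CL = 2L/(ρv²S).
CL = 2 × 8.43×10^5 / (1.03 × 229² × 43.4) = 0.719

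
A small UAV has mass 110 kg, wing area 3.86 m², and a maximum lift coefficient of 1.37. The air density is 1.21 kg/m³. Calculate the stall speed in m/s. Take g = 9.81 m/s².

V_stall = 18.4 m/s

Stall occurs when L = W at CL,max. W = mg = 110 × 9.81 = 1079 N.
From L = ½ρV²S·CL,max = W: V_stall = √(2W/(ρSCL,max)) = √(2·1079/(1.21·3.86·1.37))
V_stall = √337.3 = 18.4 m/s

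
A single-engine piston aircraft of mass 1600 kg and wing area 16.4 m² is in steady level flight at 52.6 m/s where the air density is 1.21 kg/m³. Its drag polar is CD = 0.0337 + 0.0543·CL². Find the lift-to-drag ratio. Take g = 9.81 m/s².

Level flight ⇒ L = W = m·g = 1600 × 9.81 = 15696 N.
q = ½ρv² = ½ × 1.21 × 52.6² = 1674 Pa.
Required CL = L/(qS) = 15696/(1674·16.4) = 0.5718.
CD = 0.0337 + 0.0543 × 0.5718² = 0.05145.
L/D = CL/CD = 0.5718 / 0.05145 = 11.1

L/D = 11.1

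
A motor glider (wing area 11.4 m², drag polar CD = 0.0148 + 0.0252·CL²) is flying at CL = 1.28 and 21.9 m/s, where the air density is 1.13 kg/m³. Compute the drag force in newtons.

CD = 0.0148 + 0.0252 × 1.28² = 0.05609
D = ½ρv²S·CD = ½ × 1.13 × 21.9² × 11.4 × 0.05609 = 173 N

D = 173 N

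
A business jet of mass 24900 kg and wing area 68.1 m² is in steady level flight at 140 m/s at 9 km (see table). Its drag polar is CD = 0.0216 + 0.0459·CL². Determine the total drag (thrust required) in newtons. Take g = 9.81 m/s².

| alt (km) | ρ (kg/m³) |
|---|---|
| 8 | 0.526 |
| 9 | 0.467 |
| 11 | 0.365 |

At 9 km, from the table: ρ = 0.467 kg/m³.
Weight W = mg = 24900 × 9.81 = 2.4427×10^5 N; in level flight L = W.
q = ½ρv² = ½ × 0.467 × 140² = 4577 Pa.
CL = 2W/(ρv²S) = 2×2.4427×10^5/(0.467×140²×68.1) = 0.7838.
CD = 0.0216 + 0.0459 × 0.7838² = 0.04979.
D = q·S·CD = 4577 × 68.1 × 0.04979 = 15520 N

D = 15500 N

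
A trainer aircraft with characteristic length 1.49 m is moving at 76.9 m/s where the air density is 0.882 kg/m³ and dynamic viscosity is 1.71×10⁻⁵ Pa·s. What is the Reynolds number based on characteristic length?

Re = 5.91×10^6

Re = ρ·v·c/μ = 0.882 × 76.9 × 1.49 / (1.71×10⁻⁵) = 5.91×10^6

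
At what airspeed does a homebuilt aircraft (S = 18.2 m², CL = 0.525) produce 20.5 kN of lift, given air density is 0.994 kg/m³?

L = ½ρv²S·CL ⇒ v = √(2L/(ρ·S·CL))
v = √(2 × 20500 / (0.994 × 18.2 × 0.525)) = √4317 = 65.7 m/s

v = 65.7 m/s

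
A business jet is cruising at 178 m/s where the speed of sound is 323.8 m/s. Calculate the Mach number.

M = 0.55

M = v/a = 178 / 323.8 = 0.55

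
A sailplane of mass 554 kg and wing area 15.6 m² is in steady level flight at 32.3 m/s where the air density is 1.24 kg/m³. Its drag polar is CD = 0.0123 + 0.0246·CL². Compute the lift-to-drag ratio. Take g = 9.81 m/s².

L/D = 27.7

Level flight ⇒ L = W = m·g = 554 × 9.81 = 5434.7 N.
q = ½ρv² = ½ × 1.24 × 32.3² = 646.8 Pa.
Required CL = L/(qS) = 5434.7/(646.8·15.6) = 0.5386.
CD = 0.0123 + 0.0246 × 0.5386² = 0.01944.
L/D = CL/CD = 0.5386 / 0.01944 = 27.7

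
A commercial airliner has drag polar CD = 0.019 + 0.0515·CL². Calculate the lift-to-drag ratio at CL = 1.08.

CD = 0.019 + 0.0515 × 1.08² = 0.07907
L/D = CL/CD = 1.08 / 0.07907 = 13.7

L/D = 13.7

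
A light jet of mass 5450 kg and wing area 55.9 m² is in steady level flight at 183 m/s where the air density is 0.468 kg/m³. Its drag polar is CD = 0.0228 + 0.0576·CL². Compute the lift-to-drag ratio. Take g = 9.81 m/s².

Weight W = mg = 5450 × 9.81 = 53464 N; in level flight L = W.
Dynamic pressure q = 0.5 × 0.468 × 183² = 7836 Pa.
CL = 2W/(ρv²S) = 2×53464/(0.468×183²×55.9) = 0.122.
CD = 0.0228 + 0.0576 × 0.122² = 0.02366.
L/D = CL/CD = 0.122 / 0.02366 = 5.16

L/D = 5.16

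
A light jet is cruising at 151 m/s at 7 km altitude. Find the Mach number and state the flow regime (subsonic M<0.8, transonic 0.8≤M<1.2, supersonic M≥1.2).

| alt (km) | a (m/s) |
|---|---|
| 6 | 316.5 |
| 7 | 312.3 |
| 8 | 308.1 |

M = 0.484 (subsonic)

At 7 km, from the table: a = 312.3 m/s.
M = v/a = 151 / 312.3 = 0.484
M = 0.484 → subsonic.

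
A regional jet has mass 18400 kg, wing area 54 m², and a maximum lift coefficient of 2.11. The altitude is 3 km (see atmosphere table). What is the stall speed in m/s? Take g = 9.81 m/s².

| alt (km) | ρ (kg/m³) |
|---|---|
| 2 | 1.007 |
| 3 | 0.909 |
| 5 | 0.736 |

V_stall = 59 m/s

At 3 km, from the table: ρ = 0.909 kg/m³.
Stall occurs when L = W at CL,max. W = mg = 18400 × 9.81 = 1.805×10^5 N.
V_stall = √(2W/(ρ·S·CL,max)) = √(2 × 1.805×10^5 / (0.909 × 54 × 2.11))
V_stall = √3486 = 59 m/s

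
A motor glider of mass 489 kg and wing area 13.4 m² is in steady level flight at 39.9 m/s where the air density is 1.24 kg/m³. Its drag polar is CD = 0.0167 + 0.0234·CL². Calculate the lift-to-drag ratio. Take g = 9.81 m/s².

Level flight ⇒ L = W = m·g = 489 × 9.81 = 4797.1 N.
q = ½ρv² = ½ × 1.24 × 39.9² = 987 Pa.
CL = W/(q·S) = 4797.1 / (987 × 13.4) = 0.3627.
CD = 0.0167 + 0.0234 × 0.3627² = 0.01978.
L/D = CL/CD = 0.3627 / 0.01978 = 18.3

L/D = 18.3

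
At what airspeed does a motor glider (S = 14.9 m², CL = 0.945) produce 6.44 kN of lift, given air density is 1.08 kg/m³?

L = ½ρv²S·CL ⇒ v = √(2L/(ρ·S·CL))
v = √(2 × 6440 / (1.08 × 14.9 × 0.945)) = √847 = 29.1 m/s

v = 29.1 m/s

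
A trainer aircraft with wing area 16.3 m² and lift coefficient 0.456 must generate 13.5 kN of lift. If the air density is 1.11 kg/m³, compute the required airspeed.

v = 57.2 m/s

L = ½ρv²S·CL ⇒ v = √(2L/(ρ·S·CL))
v = √(2 × 13500 / (1.11 × 16.3 × 0.456)) = √3273 = 57.2 m/s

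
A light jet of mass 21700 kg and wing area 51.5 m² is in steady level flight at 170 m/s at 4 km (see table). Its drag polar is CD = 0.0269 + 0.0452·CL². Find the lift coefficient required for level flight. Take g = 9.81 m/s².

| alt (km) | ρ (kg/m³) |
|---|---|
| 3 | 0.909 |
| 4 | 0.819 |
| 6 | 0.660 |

At 4 km, from the table: ρ = 0.819 kg/m³.
Level flight ⇒ L = W = m·g = 21700 × 9.81 = 2.1288×10^5 N.
q = ½ρv² = ½ × 0.819 × 170² = 11830 Pa.
CL = W/(q·S) = 2.1288×10^5 / (11830 × 51.5) = 0.3493.

CL = 0.349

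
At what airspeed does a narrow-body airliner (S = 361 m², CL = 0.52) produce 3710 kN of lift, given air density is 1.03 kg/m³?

v = 196 m/s

L = ½ρv²S·CL ⇒ v = √(2L/(ρ·S·CL))
v = √(2 × 3.71×10^6 / (1.03 × 361 × 0.52)) = √38380 = 196 m/s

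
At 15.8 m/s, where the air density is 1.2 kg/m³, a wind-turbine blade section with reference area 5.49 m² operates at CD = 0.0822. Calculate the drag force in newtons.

Dynamic pressure q = ½ρv² = ½ × 1.2 × 15.8² = 149.8 Pa.
D = q·S·CD = 149.8 × 5.49 × 0.0822 = 67.6 N

D = 67.6 N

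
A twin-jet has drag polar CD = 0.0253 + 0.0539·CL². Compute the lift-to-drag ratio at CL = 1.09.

L/D = 12.2

CD = 0.0253 + 0.0539 × 1.09² = 0.08934
L/D = CL/CD = 1.09 / 0.08934 = 12.2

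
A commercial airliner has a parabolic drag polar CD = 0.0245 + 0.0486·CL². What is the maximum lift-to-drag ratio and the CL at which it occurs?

(L/D)max = 14.5, at CL = 0.71

For CD = CD0 + K·CL², (L/D)max occurs at CL* = √(CD0/K) and equals 1/(2√(K·CD0)).
(L/D)max = 1/(2√(0.0486 × 0.0245)) = 1/(2 × 0.03451) = 14.5
CL* = √(0.0245/0.0486) = 0.71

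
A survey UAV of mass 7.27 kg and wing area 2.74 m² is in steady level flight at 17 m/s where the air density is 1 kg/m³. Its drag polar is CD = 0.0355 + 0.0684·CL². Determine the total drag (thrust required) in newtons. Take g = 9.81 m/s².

D = 14.9 N

Weight W = mg = 7.27 × 9.81 = 71.319 N; in level flight L = W.
Dynamic pressure q = 0.5 × 1 × 17² = 144.5 Pa.
Required CL = L/(qS) = 71.319/(144.5·2.74) = 0.1801.
CD = 0.0355 + 0.0684 × 0.1801² = 0.03772.
D = q·S·CD = 144.5 × 2.74 × 0.03772 = 14.93 N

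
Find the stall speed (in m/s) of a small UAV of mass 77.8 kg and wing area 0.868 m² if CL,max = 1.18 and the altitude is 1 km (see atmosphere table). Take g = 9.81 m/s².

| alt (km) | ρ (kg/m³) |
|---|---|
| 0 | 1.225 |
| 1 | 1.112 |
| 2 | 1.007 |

V_stall = 36.6 m/s

At 1 km, from the table: ρ = 1.112 kg/m³.
At stall, lift equals weight: L = W = m·g = 77.8 × 9.81 = 763.2 N.
From L = ½ρV²S·CL,max = W: V_stall = √(2W/(ρSCL,max)) = √(2·763.2/(1.112·0.868·1.18))
V_stall = √1340 = 36.6 m/s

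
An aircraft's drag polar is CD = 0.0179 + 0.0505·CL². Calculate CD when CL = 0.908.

CD = 0.0179 + 0.0505 × 0.908² = 0.0179 + 0.04164 = 0.0595

CD = 0.0595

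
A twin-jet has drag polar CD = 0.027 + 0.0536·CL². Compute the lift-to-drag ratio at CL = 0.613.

L/D = 13

CD = 0.027 + 0.0536 × 0.613² = 0.04714
L/D = CL/CD = 0.613 / 0.04714 = 13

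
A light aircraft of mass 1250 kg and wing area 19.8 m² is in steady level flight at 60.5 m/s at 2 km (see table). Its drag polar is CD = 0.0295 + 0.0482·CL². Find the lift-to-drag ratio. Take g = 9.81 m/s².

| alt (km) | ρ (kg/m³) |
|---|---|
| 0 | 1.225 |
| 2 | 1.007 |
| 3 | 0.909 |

At 2 km, from the table: ρ = 1.007 kg/m³.
Weight W = mg = 1250 × 9.81 = 12262 N; in level flight L = W.
q = ½ρv² = ½ × 1.007 × 60.5² = 1843 Pa.
CL = 2W/(ρv²S) = 2×12262/(1.007×60.5²×19.8) = 0.336.
CD = 0.0295 + 0.0482 × 0.336² = 0.03494.
L/D = CL/CD = 0.336 / 0.03494 = 9.62

L/D = 9.62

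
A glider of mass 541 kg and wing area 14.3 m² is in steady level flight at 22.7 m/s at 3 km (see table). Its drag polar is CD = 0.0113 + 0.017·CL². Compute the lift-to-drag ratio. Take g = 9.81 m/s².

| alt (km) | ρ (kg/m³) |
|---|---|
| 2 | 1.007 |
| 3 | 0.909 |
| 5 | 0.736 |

At 3 km, from the table: ρ = 0.909 kg/m³.
Weight W = mg = 541 × 9.81 = 5307.2 N; in level flight L = W.
Dynamic pressure q = 0.5 × 0.909 × 22.7² = 234.2 Pa.
CL = 2W/(ρv²S) = 2×5307.2/(0.909×22.7²×14.3) = 1.585.
CD = 0.0113 + 0.017 × 1.585² = 0.05399.
L/D = CL/CD = 1.585 / 0.05399 = 29.4

L/D = 29.4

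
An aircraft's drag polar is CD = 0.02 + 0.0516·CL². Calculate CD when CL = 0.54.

CD = 0.035

CD = 0.02 + 0.0516 × 0.54² = 0.02 + 0.01505 = 0.035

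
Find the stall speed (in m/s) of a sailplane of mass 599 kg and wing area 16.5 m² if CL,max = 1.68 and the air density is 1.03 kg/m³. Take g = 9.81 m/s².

V_stall = 20.3 m/s

Weight W = mg = 599 × 9.81 = 5876 N.
V_stall = √(2W/(ρ·S·CL,max)) = √(2 × 5876 / (1.03 × 16.5 × 1.68))
V_stall = √411.6 = 20.3 m/s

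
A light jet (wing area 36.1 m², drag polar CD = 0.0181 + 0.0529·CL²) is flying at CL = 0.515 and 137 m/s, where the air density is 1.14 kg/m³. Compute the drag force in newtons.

D = 12400 N

CD = 0.0181 + 0.0529 × 0.515² = 0.03213
D = ½ρv²S·CD = ½ × 1.14 × 137² × 36.1 × 0.03213 = 12400 N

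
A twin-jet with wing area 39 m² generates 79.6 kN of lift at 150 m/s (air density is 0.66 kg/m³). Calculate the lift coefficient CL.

From L = ½ρv²S·CL, rearranging gives CL = 2L/(ρv²S).
CL = 2 × 79600 / (0.66 × 150² × 39) = 0.275

CL = 0.275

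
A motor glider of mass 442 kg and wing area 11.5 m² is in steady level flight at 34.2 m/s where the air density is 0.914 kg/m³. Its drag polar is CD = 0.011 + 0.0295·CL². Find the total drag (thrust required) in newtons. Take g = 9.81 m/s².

D = 158 N

Level flight ⇒ L = W = m·g = 442 × 9.81 = 4336 N.
q = ½ρv² = ½ × 0.914 × 34.2² = 534.5 Pa.
Required CL = L/(qS) = 4336/(534.5·11.5) = 0.7054.
CD = 0.011 + 0.0295 × 0.7054² = 0.02568.
D = q·S·CD = 534.5 × 11.5 × 0.02568 = 157.8 N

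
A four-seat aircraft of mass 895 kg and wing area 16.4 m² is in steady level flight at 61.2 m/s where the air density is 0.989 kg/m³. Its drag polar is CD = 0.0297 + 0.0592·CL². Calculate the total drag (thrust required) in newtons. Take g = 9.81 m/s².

D = 1050 N

Weight W = mg = 895 × 9.81 = 8780 N; in level flight L = W.
Dynamic pressure q = 0.5 × 0.989 × 61.2² = 1852 Pa.
CL = W/(q·S) = 8780 / (1852 × 16.4) = 0.2891.
CD = 0.0297 + 0.0592 × 0.2891² = 0.03465.
D = q·S·CD = 1852 × 16.4 × 0.03465 = 1052 N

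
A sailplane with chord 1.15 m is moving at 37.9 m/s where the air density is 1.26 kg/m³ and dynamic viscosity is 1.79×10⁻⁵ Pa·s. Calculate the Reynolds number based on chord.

Re = 3.07×10^6

Re = ρ·v·c/μ = 1.26 × 37.9 × 1.15 / (1.79×10⁻⁵) = 3.07×10^6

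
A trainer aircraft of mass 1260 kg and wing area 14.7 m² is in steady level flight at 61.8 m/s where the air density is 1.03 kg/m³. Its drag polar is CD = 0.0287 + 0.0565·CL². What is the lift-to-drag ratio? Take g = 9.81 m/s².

L/D = 11

Weight W = mg = 1260 × 9.81 = 12361 N; in level flight L = W.
q = ½ρv² = ½ × 1.03 × 61.8² = 1967 Pa.
CL = W/(q·S) = 12361 / (1967 × 14.7) = 0.4275.
CD = 0.0287 + 0.0565 × 0.4275² = 0.03903.
L/D = CL/CD = 0.4275 / 0.03903 = 11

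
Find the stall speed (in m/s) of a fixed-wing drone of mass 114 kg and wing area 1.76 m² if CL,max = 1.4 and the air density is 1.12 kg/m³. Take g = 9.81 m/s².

Weight W = mg = 114 × 9.81 = 1118 N.
From L = ½ρV²S·CL,max = W: V_stall = √(2W/(ρSCL,max)) = √(2·1118/(1.12·1.76·1.4))
V_stall = √810.5 = 28.5 m/s

V_stall = 28.5 m/s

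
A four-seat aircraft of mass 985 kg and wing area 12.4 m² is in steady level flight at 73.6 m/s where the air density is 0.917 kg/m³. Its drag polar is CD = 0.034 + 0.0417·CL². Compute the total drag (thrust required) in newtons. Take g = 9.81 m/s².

Weight W = mg = 985 × 9.81 = 9662.9 N; in level flight L = W.
Dynamic pressure q = 0.5 × 0.917 × 73.6² = 2484 Pa.
CL = W/(q·S) = 9662.9 / (2484 × 12.4) = 0.3138.
CD = 0.034 + 0.0417 × 0.3138² = 0.03811.
D = q·S·CD = 2484 × 12.4 × 0.03811 = 1174 N

D = 1170 N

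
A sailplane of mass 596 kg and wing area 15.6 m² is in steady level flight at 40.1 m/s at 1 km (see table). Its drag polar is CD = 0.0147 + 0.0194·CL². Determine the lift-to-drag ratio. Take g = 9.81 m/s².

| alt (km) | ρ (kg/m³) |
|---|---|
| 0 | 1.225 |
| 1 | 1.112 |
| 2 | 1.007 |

At 1 km, from the table: ρ = 1.112 kg/m³.
Level flight ⇒ L = W = m·g = 596 × 9.81 = 5846.8 N.
q = ½ρv² = ½ × 1.112 × 40.1² = 894.1 Pa.
CL = W/(q·S) = 5846.8 / (894.1 × 15.6) = 0.4192.
CD = 0.0147 + 0.0194 × 0.4192² = 0.01811.
L/D = CL/CD = 0.4192 / 0.01811 = 23.1

L/D = 23.1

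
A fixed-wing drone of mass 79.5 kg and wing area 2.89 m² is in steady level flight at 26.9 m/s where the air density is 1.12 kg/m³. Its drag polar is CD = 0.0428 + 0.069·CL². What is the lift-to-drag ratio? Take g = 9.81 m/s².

Weight W = mg = 79.5 × 9.81 = 779.9 N; in level flight L = W.
Dynamic pressure q = 0.5 × 1.12 × 26.9² = 405.2 Pa.
CL = W/(q·S) = 779.9 / (405.2 × 2.89) = 0.666.
CD = 0.0428 + 0.069 × 0.666² = 0.0734.
L/D = CL/CD = 0.666 / 0.0734 = 9.07

L/D = 9.07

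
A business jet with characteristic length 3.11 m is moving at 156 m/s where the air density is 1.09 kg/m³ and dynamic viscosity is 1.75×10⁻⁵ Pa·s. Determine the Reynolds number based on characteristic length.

Re = ρ·v·c/μ = 1.09 × 156 × 3.11 / (1.75×10⁻⁵) = 3.02×10^7

Re = 3.02×10^7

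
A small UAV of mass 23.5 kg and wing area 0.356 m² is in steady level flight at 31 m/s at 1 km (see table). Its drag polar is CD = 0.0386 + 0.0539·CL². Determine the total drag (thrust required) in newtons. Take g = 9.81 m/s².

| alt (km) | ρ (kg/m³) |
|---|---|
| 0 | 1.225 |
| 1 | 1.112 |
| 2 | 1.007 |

At 1 km, from the table: ρ = 1.112 kg/m³.
In steady level flight, lift balances weight: W = mg = 23.5 × 9.81 = 230.54 N.
Dynamic pressure q = 0.5 × 1.112 × 31² = 534.3 Pa.
Required CL = L/(qS) = 230.54/(534.3·0.356) = 1.212.
CD = 0.0386 + 0.0539 × 1.212² = 0.1178.
D = q·S·CD = 534.3 × 0.356 × 0.1178 = 22.4 N

D = 22.4 N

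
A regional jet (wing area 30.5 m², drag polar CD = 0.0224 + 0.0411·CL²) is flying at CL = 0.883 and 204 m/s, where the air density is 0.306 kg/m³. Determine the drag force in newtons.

D = 10600 N

CD = 0.0224 + 0.0411 × 0.883² = 0.05445
D = ½ρv²S·CD = ½ × 0.306 × 204² × 30.5 × 0.05445 = 10600 N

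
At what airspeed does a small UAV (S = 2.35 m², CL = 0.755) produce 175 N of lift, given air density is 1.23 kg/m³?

L = ½ρv²S·CL ⇒ v = √(2L/(ρ·S·CL))
v = √(2 × 175 / (1.23 × 2.35 × 0.755)) = √160.4 = 12.7 m/s

v = 12.7 m/s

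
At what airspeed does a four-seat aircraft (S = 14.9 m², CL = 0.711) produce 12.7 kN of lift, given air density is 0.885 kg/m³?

L = ½ρv²S·CL ⇒ v = √(2L/(ρ·S·CL))
v = √(2 × 12700 / (0.885 × 14.9 × 0.711)) = √2709 = 52 m/s

v = 52 m/s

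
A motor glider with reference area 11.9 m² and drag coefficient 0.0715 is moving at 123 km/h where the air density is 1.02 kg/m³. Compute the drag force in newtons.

D = 507 N

Convert speed: v = 123 km/h ÷ 3.6 = 34.17 m/s.
Dynamic pressure q = ½ρv² = ½ × 1.02 × 34.17² = 595.4 Pa.
D = q·S·CD = 595.4 × 11.9 × 0.0715 = 507 N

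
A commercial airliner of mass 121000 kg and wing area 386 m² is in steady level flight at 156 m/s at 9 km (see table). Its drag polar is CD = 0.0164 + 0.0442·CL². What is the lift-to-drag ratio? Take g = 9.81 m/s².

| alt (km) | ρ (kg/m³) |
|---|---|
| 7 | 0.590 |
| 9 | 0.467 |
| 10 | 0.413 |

At 9 km, from the table: ρ = 0.467 kg/m³.
In steady level flight, lift balances weight: W = mg = 121000 × 9.81 = 1.187×10^6 N.
q = ½ρv² = ½ × 0.467 × 156² = 5682 Pa.
CL = W/(q·S) = 1.187×10^6 / (5682 × 386) = 0.5412.
CD = 0.0164 + 0.0442 × 0.5412² = 0.02934.
L/D = CL/CD = 0.5412 / 0.02934 = 18.4

L/D = 18.4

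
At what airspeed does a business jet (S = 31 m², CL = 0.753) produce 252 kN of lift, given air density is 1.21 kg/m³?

v = 134 m/s

L = ½ρv²S·CL ⇒ v = √(2L/(ρ·S·CL))
v = √(2 × 2.52×10^5 / (1.21 × 31 × 0.753)) = √17840 = 134 m/s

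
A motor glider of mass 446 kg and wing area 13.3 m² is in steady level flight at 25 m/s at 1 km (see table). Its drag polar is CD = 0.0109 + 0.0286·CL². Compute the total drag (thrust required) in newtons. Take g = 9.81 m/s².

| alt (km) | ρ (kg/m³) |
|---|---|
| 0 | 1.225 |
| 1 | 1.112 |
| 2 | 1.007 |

D = 169 N

At 1 km, from the table: ρ = 1.112 kg/m³.
Level flight ⇒ L = W = m·g = 446 × 9.81 = 4375.3 N.
Dynamic pressure q = 0.5 × 1.112 × 25² = 347.5 Pa.
CL = W/(q·S) = 4375.3 / (347.5 × 13.3) = 0.9467.
CD = 0.0109 + 0.0286 × 0.9467² = 0.03653.
D = q·S·CD = 347.5 × 13.3 × 0.03653 = 168.8 N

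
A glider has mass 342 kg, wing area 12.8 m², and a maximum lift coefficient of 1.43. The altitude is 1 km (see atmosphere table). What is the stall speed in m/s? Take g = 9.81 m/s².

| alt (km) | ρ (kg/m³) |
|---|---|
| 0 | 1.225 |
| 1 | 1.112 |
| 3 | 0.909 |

At 1 km, from the table: ρ = 1.112 kg/m³.
Weight W = mg = 342 × 9.81 = 3355 N.
From L = ½ρV²S·CL,max = W: V_stall = √(2W/(ρSCL,max)) = √(2·3355/(1.112·12.8·1.43))
V_stall = √329.7 = 18.2 m/s

V_stall = 18.2 m/s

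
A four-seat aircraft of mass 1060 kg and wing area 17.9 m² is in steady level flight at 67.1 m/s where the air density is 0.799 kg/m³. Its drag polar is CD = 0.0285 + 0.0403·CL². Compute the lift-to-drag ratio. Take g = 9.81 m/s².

Level flight ⇒ L = W = m·g = 1060 × 9.81 = 10399 N.
q = ½ρv² = ½ × 0.799 × 67.1² = 1799 Pa.
CL = W/(q·S) = 10399 / (1799 × 17.9) = 0.323.
CD = 0.0285 + 0.0403 × 0.323² = 0.0327.
L/D = CL/CD = 0.323 / 0.0327 = 9.88

L/D = 9.88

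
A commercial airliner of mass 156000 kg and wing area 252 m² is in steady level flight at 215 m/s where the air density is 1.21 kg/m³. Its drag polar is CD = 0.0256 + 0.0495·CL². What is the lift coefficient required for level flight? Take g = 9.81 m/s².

Level flight ⇒ L = W = m·g = 156000 × 9.81 = 1.5304×10^6 N.
q = ½ρv² = ½ × 1.21 × 215² = 27970 Pa.
CL = W/(q·S) = 1.5304×10^6 / (27970 × 252) = 0.2172.

CL = 0.217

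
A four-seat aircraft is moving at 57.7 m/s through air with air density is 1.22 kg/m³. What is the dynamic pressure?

q = 2030 Pa

q = ½ρv² = ½ × 1.22 × 57.7² = 2030 Pa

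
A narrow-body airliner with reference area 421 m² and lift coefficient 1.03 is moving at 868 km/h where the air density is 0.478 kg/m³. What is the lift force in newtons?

L = 6.02×10^6 N

Convert speed: v = 868 km/h ÷ 3.6 = 241.1 m/s.
L = ½ρv²S·CL = ½ × 0.478 × 241.1² × 421 × 1.03 = 6.02×10^6 N ≈ 6020 kN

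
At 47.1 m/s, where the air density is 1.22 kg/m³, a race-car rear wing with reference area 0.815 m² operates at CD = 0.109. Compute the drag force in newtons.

D = 120 N

Dynamic pressure q = ½ρv² = ½ × 1.22 × 47.1² = 1353 Pa.
D = q·S·CD = 1353 × 0.815 × 0.109 = 120 N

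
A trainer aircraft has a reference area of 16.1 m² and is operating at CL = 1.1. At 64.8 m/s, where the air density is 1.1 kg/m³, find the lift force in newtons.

L = 40900 N

Dynamic pressure q = ½ρv² = ½ × 1.1 × 64.8² = 2309 Pa.
L = q·S·CL = 2309 × 16.1 × 1.1 = 40900 N ≈ 40.9 kN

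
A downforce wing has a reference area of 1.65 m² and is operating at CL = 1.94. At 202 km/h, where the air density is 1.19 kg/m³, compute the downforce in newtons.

Convert speed: v = 202 km/h ÷ 3.6 = 56.11 m/s.
L = ½ρv²S·CL = ½ × 1.19 × 56.11² × 1.65 × 1.94 = 6000 N ≈ 6 kN

L = 6000 N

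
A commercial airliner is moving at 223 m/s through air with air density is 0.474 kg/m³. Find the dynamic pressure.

q = ½ρv² = ½ × 0.474 × 223² = 11800 Pa

q = 11800 Pa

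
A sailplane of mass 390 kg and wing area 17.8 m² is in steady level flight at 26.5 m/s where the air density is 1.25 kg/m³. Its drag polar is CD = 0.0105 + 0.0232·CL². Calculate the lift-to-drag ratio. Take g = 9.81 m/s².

L/D = 30.5

Level flight ⇒ L = W = m·g = 390 × 9.81 = 3825.9 N.
q = ½ρv² = ½ × 1.25 × 26.5² = 438.9 Pa.
CL = W/(q·S) = 3825.9 / (438.9 × 17.8) = 0.4897.
CD = 0.0105 + 0.0232 × 0.4897² = 0.01606.
L/D = CL/CD = 0.4897 / 0.01606 = 30.5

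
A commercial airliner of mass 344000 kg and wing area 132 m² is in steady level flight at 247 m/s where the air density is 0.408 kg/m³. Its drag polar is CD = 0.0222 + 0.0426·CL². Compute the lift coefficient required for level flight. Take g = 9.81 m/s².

CL = 2.05

Level flight ⇒ L = W = m·g = 344000 × 9.81 = 3.3746×10^6 N.
Dynamic pressure q = 0.5 × 0.408 × 247² = 12450 Pa.
Required CL = L/(qS) = 3.3746×10^6/(12450·132) = 2.054.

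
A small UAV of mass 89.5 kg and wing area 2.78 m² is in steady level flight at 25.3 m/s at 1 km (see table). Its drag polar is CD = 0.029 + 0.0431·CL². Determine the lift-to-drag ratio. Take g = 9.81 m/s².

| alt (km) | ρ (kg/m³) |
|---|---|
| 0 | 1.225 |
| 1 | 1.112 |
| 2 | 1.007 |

At 1 km, from the table: ρ = 1.112 kg/m³.
Weight W = mg = 89.5 × 9.81 = 878 N; in level flight L = W.
q = ½ρv² = ½ × 1.112 × 25.3² = 355.9 Pa.
CL = W/(q·S) = 878 / (355.9 × 2.78) = 0.8874.
CD = 0.029 + 0.0431 × 0.8874² = 0.06294.
L/D = CL/CD = 0.8874 / 0.06294 = 14.1

L/D = 14.1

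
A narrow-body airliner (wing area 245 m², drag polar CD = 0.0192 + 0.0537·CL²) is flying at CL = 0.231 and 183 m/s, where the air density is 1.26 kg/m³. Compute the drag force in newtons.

D = 1.14×10^5 N

CD = 0.0192 + 0.0537 × 0.231² = 0.02207
D = ½ρv²S·CD = ½ × 1.26 × 183² × 245 × 0.02207 = 1.14×10^5 N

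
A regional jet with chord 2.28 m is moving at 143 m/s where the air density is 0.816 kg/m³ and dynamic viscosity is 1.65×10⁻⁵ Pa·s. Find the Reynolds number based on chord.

Re = ρ·v·c/μ = 0.816 × 143 × 2.28 / (1.65×10⁻⁵) = 1.61×10^7

Re = 1.61×10^7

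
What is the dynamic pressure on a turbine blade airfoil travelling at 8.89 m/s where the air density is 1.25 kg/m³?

q = ½ρv² = ½ × 1.25 × 8.89² = 49.4 Pa

q = 49.4 Pa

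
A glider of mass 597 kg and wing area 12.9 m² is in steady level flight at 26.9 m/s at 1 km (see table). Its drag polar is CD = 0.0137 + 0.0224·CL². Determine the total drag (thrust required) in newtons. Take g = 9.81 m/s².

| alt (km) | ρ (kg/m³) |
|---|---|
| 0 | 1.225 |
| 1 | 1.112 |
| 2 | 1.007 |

D = 219 N

At 1 km, from the table: ρ = 1.112 kg/m³.
Level flight ⇒ L = W = m·g = 597 × 9.81 = 5856.6 N.
q = ½ρv² = ½ × 1.112 × 26.9² = 402.3 Pa.
CL = 2W/(ρv²S) = 2×5856.6/(1.112×26.9²×12.9) = 1.128.
CD = 0.0137 + 0.0224 × 1.128² = 0.04222.
D = q·S·CD = 402.3 × 12.9 × 0.04222 = 219.1 N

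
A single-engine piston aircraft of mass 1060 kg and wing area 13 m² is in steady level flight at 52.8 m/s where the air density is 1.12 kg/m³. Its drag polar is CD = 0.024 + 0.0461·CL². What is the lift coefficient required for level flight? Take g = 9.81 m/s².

CL = 0.512

In steady level flight, lift balances weight: W = mg = 1060 × 9.81 = 10399 N.
Dynamic pressure q = 0.5 × 1.12 × 52.8² = 1561 Pa.
CL = W/(q·S) = 10399 / (1561 × 13) = 0.5124.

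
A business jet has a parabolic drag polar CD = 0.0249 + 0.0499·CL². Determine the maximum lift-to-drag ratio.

For CD = CD0 + K·CL², (L/D)max occurs at CL* = √(CD0/K) and equals 1/(2√(K·CD0)).
(L/D)max = 1/(2√(0.0499 × 0.0249)) = 1/(2 × 0.03525) = 14.2

(L/D)max = 14.2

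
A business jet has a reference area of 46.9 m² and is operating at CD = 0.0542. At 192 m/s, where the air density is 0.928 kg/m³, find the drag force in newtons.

D = 43500 N

Dynamic pressure q = ½ρv² = ½ × 0.928 × 192² = 17100 Pa.
D = q·S·CD = 17100 × 46.9 × 0.0542 = 43500 N ≈ 43.5 kN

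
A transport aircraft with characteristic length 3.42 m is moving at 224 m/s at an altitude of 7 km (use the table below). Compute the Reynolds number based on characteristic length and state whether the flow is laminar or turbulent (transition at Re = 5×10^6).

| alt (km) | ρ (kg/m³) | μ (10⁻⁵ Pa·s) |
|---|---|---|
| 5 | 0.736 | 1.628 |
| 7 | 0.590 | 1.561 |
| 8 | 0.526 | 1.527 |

At 7 km, from the table: ρ = 0.590 kg/m³, μ = 1.561×10⁻⁵ Pa·s.
Re = ρ·v·c/μ = 0.59 × 224 × 3.42 / (1.561×10⁻⁵) = 2.9×10^7
Since 2.9×10^7 > 5×10^6, the flow is turbulent.

Re = 2.9×10^7 (turbulent)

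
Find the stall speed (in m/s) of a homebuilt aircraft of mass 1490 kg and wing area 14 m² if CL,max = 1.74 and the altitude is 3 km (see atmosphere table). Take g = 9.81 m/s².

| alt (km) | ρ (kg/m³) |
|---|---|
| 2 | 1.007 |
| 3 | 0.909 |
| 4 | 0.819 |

V_stall = 36.3 m/s

At 3 km, from the table: ρ = 0.909 kg/m³.
Weight W = mg = 1490 × 9.81 = 14620 N.
From L = ½ρV²S·CL,max = W: V_stall = √(2W/(ρSCL,max)) = √(2·14620/(0.909·14·1.74))
V_stall = √1320 = 36.3 m/s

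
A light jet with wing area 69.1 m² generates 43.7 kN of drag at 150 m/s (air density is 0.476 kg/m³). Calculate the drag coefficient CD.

CD = 0.118

From D = ½ρv²S·CD, rearranging gives CD = 2D/(ρv²S).
CD = 2 × 43700 / (0.476 × 150² × 69.1) = 0.118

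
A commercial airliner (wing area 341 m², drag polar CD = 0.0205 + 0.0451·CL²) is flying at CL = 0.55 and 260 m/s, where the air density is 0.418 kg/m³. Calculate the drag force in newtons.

D = 1.64×10^5 N

CD = 0.0205 + 0.0451 × 0.55² = 0.03414
D = ½ρv²S·CD = ½ × 0.418 × 260² × 341 × 0.03414 = 1.64×10^5 N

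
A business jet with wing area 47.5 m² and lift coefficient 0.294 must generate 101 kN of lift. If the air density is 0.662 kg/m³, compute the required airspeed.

v = 148 m/s

L = ½ρv²S·CL ⇒ v = √(2L/(ρ·S·CL))
v = √(2 × 1.01×10^5 / (0.662 × 47.5 × 0.294)) = √21850 = 148 m/s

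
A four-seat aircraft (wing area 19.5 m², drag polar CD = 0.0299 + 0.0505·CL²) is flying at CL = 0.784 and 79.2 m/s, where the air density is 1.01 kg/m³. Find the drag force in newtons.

D = 3760 N

CD = 0.0299 + 0.0505 × 0.784² = 0.06094
D = ½ρv²S·CD = ½ × 1.01 × 79.2² × 19.5 × 0.06094 = 3760 N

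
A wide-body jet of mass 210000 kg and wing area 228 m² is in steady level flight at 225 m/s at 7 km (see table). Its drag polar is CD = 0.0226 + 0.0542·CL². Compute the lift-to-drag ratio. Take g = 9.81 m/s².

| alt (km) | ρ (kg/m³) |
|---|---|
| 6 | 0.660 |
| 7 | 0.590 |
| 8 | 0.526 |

At 7 km, from the table: ρ = 0.590 kg/m³.
In steady level flight, lift balances weight: W = mg = 210000 × 9.81 = 2.0601×10^6 N.
q = ½ρv² = ½ × 0.59 × 225² = 14930 Pa.
Required CL = L/(qS) = 2.0601×10^6/(14930·228) = 0.605.
CD = 0.0226 + 0.0542 × 0.605² = 0.04244.
L/D = CL/CD = 0.605 / 0.04244 = 14.3

L/D = 14.3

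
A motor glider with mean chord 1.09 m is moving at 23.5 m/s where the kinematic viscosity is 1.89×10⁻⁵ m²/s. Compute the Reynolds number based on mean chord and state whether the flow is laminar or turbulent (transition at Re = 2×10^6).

Re = 1.36×10^6 (laminar)

Re = v·c/ν = 23.5 × 1.09 / (1.89×10⁻⁵) = 1.36×10^6
Since 1.36×10^6 < 2×10^6, the flow is laminar.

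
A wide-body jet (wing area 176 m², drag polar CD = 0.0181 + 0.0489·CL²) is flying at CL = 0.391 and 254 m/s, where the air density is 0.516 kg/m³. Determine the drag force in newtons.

D = 74900 N

CD = 0.0181 + 0.0489 × 0.391² = 0.02558
D = ½ρv²S·CD = ½ × 0.516 × 254² × 176 × 0.02558 = 74900 N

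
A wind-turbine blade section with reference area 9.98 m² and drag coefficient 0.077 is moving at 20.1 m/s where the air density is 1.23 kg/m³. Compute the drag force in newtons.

D = 191 N

D = ½ρv²S·CD = ½ × 1.23 × 20.1² × 9.98 × 0.077 = 191 N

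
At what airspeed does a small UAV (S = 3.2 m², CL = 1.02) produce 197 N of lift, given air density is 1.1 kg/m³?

v = 10.5 m/s

L = ½ρv²S·CL ⇒ v = √(2L/(ρ·S·CL))
v = √(2 × 197 / (1.1 × 3.2 × 1.02)) = √109.7 = 10.5 m/s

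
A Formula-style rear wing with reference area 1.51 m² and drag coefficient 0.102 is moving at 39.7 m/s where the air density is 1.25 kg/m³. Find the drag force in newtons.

D = 152 N

Dynamic pressure q = ½ρv² = ½ × 1.25 × 39.7² = 985.1 Pa.
D = q·S·CD = 985.1 × 1.51 × 0.102 = 152 N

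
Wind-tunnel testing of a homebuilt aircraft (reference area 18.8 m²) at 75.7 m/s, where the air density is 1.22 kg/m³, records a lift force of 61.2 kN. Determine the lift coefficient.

From L = ½ρv²S·CL, rearranging gives CL = 2L/(ρv²S).
CL = 2 × 61200 / (1.22 × 75.7² × 18.8) = 0.931

CL = 0.931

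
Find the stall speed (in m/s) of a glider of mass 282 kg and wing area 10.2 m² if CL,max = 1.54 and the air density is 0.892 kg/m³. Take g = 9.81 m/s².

V_stall = 19.9 m/s

At stall, lift equals weight: L = W = m·g = 282 × 9.81 = 2766 N.
V_stall = √(2W/(ρ·S·CL,max)) = √(2 × 2766 / (0.892 × 10.2 × 1.54))
V_stall = √394.9 = 19.9 m/s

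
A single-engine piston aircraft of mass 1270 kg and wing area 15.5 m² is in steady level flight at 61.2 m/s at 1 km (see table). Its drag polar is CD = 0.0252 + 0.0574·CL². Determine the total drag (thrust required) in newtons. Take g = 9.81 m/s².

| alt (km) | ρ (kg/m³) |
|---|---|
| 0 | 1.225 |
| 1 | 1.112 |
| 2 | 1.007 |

D = 1090 N

At 1 km, from the table: ρ = 1.112 kg/m³.
Weight W = mg = 1270 × 9.81 = 12459 N; in level flight L = W.
q = ½ρv² = ½ × 1.112 × 61.2² = 2082 Pa.
Required CL = L/(qS) = 12459/(2082·15.5) = 0.386.
CD = 0.0252 + 0.0574 × 0.386² = 0.03375.
D = q·S·CD = 2082 × 15.5 × 0.03375 = 1089 N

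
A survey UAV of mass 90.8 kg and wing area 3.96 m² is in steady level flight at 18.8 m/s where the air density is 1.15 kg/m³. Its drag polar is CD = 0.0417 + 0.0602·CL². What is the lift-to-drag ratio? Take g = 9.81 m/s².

L/D = 9.59

In steady level flight, lift balances weight: W = mg = 90.8 × 9.81 = 890.75 N.
Dynamic pressure q = 0.5 × 1.15 × 18.8² = 203.2 Pa.
CL = 2W/(ρv²S) = 2×890.75/(1.15×18.8²×3.96) = 1.107.
CD = 0.0417 + 0.0602 × 1.107² = 0.1154.
L/D = CL/CD = 1.107 / 0.1154 = 9.59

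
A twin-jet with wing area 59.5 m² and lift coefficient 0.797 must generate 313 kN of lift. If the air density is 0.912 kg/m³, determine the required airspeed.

v = 120 m/s

L = ½ρv²S·CL ⇒ v = √(2L/(ρ·S·CL))
v = √(2 × 3.13×10^5 / (0.912 × 59.5 × 0.797)) = √14470 = 120 m/s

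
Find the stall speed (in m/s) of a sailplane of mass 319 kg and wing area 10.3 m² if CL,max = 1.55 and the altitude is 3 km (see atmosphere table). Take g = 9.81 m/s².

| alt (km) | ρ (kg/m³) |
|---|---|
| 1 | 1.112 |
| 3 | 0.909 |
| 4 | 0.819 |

V_stall = 20.8 m/s

At 3 km, from the table: ρ = 0.909 kg/m³.
Stall occurs when L = W at CL,max. W = mg = 319 × 9.81 = 3129 N.
From L = ½ρV²S·CL,max = W: V_stall = √(2W/(ρSCL,max)) = √(2·3129/(0.909·10.3·1.55))
V_stall = √431.3 = 20.8 m/s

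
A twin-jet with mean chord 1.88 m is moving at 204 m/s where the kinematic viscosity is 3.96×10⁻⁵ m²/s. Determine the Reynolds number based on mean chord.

Re = v·c/ν = 204 × 1.88 / (3.96×10⁻⁵) = 9.68×10^6

Re = 9.68×10^6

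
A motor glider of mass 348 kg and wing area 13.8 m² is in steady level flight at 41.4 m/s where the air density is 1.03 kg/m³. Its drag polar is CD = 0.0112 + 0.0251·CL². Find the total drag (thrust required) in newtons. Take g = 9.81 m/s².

D = 160 N

Level flight ⇒ L = W = m·g = 348 × 9.81 = 3413.9 N.
Dynamic pressure q = 0.5 × 1.03 × 41.4² = 882.7 Pa.
CL = 2W/(ρv²S) = 2×3413.9/(1.03×41.4²×13.8) = 0.2803.
CD = 0.0112 + 0.0251 × 0.2803² = 0.01317.
D = q·S·CD = 882.7 × 13.8 × 0.01317 = 160.4 N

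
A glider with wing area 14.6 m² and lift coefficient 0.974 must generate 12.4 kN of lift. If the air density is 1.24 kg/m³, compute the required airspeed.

L = ½ρv²S·CL ⇒ v = √(2L/(ρ·S·CL))
v = √(2 × 12400 / (1.24 × 14.6 × 0.974)) = √1406 = 37.5 m/s

v = 37.5 m/s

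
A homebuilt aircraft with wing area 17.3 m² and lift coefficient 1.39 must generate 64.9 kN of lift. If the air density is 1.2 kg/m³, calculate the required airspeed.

L = ½ρv²S·CL ⇒ v = √(2L/(ρ·S·CL))
v = √(2 × 64900 / (1.2 × 17.3 × 1.39)) = √4498 = 67.1 m/s

v = 67.1 m/s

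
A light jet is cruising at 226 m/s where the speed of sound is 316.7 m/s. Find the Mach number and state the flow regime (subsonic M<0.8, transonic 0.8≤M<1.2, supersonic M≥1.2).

M = 0.714 (subsonic)

M = v/a = 226 / 316.7 = 0.714
M = 0.714 → subsonic.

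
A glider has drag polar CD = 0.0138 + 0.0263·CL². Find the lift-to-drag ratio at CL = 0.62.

L/D = 25.9

CD = 0.0138 + 0.0263 × 0.62² = 0.02391
L/D = CL/CD = 0.62 / 0.02391 = 25.9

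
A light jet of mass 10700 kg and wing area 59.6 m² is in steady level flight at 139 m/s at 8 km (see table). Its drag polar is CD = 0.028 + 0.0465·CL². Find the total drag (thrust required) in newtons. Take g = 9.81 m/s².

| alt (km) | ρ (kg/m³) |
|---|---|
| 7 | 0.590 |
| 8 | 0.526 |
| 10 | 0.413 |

At 8 km, from the table: ρ = 0.526 kg/m³.
In steady level flight, lift balances weight: W = mg = 10700 × 9.81 = 1.0497×10^5 N.
Dynamic pressure q = 0.5 × 0.526 × 139² = 5081 Pa.
Required CL = L/(qS) = 1.0497×10^5/(5081·59.6) = 0.3466.
CD = 0.028 + 0.0465 × 0.3466² = 0.03359.
D = q·S·CD = 5081 × 59.6 × 0.03359 = 10170 N

D = 10200 N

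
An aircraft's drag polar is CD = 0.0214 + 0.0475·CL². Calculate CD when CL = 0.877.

CD = 0.0214 + 0.0475 × 0.877² = 0.0214 + 0.03653 = 0.0579

CD = 0.0579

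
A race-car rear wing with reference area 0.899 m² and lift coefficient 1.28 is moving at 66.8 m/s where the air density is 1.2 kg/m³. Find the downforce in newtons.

L = 3080 N

L = ½ρv²S·CL = ½ × 1.2 × 66.8² × 0.899 × 1.28 = 3080 N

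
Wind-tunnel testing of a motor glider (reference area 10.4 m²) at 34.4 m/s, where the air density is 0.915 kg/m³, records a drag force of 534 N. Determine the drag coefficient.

From D = ½ρv²S·CD, rearranging gives CD = 2D/(ρv²S).
CD = 2 × 534 / (0.915 × 34.4² × 10.4) = 0.0948

CD = 0.0948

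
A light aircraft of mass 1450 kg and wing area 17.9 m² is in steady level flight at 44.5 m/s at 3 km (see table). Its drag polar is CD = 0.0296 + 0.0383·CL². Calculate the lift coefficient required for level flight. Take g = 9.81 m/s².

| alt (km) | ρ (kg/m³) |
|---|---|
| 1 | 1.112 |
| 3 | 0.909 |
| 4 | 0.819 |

At 3 km, from the table: ρ = 0.909 kg/m³.
Level flight ⇒ L = W = m·g = 1450 × 9.81 = 14224 N.
Dynamic pressure q = 0.5 × 0.909 × 44.5² = 900 Pa.
CL = W/(q·S) = 14224 / (900 × 17.9) = 0.8829.

CL = 0.883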